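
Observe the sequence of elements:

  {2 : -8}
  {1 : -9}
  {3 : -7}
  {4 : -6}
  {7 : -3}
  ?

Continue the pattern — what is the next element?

First entry — each term is the sum of the two before it: 2, 1, 3, 4, 7 → 11.
For the second entry, always 10 less than the first entry: -8, -9, -7, -6, -3 → 1.
So the next element is {11 : 1}.

{11 : 1}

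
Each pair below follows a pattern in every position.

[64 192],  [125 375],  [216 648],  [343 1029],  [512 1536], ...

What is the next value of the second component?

2187

First component: 64, 125, 216, 343, 512 → 729 (perfect cubes: 4³, 5³, 6³, …).
Second component: always 3 × the first component; 192, 375, 648, 1029, 1536 → 2187.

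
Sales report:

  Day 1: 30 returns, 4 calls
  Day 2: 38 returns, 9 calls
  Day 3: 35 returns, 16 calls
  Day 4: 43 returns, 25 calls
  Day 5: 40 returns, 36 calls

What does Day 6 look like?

Returns: alternating steps +8, −3, +8, −3, …, so 30, 38, 35, 43, 40 → 48.
Calls: 4, 9, 16, 25, 36 → 49 (perfect squares: 2², 3², 4², …).
So the next row is 48 returns, 49 calls.

48 returns, 49 calls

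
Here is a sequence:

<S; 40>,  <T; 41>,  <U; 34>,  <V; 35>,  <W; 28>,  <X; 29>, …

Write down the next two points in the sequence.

Letter: S, T, U, V, W, X → Y → Z (letters move forward 1 place in the alphabet).
Second component: 40, 41, 34, 35, 28, 29 → 22 → 23 (alternating steps +1, −7, +1, −7, …).
So the next two points are <Y; 22> and <Z; 23>.

<Y; 22>, <Z; 23>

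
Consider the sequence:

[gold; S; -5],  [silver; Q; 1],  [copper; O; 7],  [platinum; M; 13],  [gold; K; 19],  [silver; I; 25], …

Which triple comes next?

Metal — repeats gold → silver → copper → platinum: gold, silver, copper, platinum, gold, silver → copper.
Letter: letters move back 2 places in the alphabet, so S, Q, O, M, K, I → G.
Third slot: +6 each step; -5, 1, 7, 13, 19, 25 → 31.
So the next triple is [copper; G; 31].

[copper; G; 31]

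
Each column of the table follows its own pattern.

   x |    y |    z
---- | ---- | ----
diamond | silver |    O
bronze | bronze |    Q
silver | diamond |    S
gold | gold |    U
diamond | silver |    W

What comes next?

Column x: diamond, bronze, silver, gold, diamond → bronze (repeats diamond → bronze → silver → gold).
Column y: silver, bronze, diamond, gold, silver → bronze (repeats silver → bronze → diamond → gold).
Column z — letters move forward 2 places in the alphabet: O, Q, S, U, W → Y.
Putting it together: bronze  bronze  Y.

bronze  bronze  Y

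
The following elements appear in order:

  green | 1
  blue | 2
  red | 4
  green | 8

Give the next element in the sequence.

blue | 16

Colour: green, blue, red, green → blue (repeats green → blue → red).
Second entry — ×2 each step: 1, 2, 4, 8 → 16.
Putting it together: blue | 16.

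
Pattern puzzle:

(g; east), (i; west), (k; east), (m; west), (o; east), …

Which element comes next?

Letter goes g, i, k, m, o → q (letters move forward 2 places in the alphabet).
For the direction, alternates east ↔ west: east, west, east, west, east → west.
So the next element is (q; west).

(q; west)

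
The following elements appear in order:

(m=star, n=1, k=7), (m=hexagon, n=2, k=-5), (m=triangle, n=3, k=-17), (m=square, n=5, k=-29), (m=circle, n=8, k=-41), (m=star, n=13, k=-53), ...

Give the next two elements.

(m=hexagon, n=21, k=-65), (m=triangle, n=34, k=-77)

M: repeats star → hexagon → triangle → square → circle; star, hexagon, triangle, square, circle, star → hexagon → triangle.
N goes 1, 2, 3, 5, 8, 13 → 21 → 34 (each term is the sum of the two before it).
K: 7, -5, -17, -29, -41, -53 → -65 → -77 (−12 each step).
Putting the parts together: (m=hexagon, n=21, k=-65) and then (m=triangle, n=34, k=-77).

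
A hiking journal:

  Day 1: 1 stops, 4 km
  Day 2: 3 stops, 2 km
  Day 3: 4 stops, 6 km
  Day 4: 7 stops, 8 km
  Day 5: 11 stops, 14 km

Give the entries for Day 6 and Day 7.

For the stops, each term is the sum of the two before it: 1, 3, 4, 7, 11 → 18 → 29.
For the km, each term is the sum of the two before it: 4, 2, 6, 8, 14 → 22 → 36.
So the next two lines are 18 stops, 22 km and 29 stops, 36 km.

18 stops, 22 km; 29 stops, 36 km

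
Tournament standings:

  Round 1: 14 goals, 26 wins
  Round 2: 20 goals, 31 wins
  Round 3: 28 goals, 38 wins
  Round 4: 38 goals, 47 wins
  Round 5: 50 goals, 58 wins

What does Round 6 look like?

Goals goes 14, 20, 28, 38, 50 → 64 (differences are 6, 8, 10, … (increasing by 2 each time)).
Wins goes 26, 31, 38, 47, 58 → 71 (differences are 5, 7, 9, … (increasing by 2 each time)).
Combining the parts gives 64 goals, 71 wins.

64 goals, 71 wins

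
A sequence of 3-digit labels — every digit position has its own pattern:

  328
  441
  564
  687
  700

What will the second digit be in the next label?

2

First digit goes 3, 4, 5, 6, 7 → 8 (+1 each step, mod 10).
Second digit: +2 each step, mod 10; 2, 4, 6, 8, 0 → 2.
Third digit — +3 each step, mod 10: 8, 1, 4, 7, 0 → 3.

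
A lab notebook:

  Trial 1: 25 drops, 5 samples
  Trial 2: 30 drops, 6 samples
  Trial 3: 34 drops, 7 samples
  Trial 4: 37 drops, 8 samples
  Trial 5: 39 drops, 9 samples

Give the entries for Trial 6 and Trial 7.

40 drops, 10 samples; 40 drops, 11 samples

Drops — differences are 5, 4, 3, … (decreasing by 1 each time): 25, 30, 34, 37, 39 → 40 → 40.
Samples: +1 each step; 5, 6, 7, 8, 9 → 10 → 11.
Putting the parts together: 40 drops, 10 samples and then 40 drops, 11 samples.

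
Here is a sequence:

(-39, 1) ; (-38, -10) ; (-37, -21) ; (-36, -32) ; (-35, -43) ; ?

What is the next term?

(-34, -54)

First component — +1 each step: -39, -38, -37, -36, -35 → -34.
Second component: −11 each step, so 1, -10, -21, -32, -43 → -54.
Combining the parts gives (-34, -54).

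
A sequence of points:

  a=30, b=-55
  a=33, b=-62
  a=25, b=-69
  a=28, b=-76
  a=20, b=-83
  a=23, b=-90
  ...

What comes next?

a=15, b=-97

A goes 30, 33, 25, 28, 20, 23 → 15 (alternating steps +3, −8, +3, −8, …).
B: −7 each step; -55, -62, -69, -76, -83, -90 → -97.
Putting it together: a=15, b=-97.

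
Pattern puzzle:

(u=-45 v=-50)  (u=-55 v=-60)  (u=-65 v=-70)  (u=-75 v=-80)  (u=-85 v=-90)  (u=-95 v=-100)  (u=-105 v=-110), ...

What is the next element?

For the u, −10 each step: -45, -55, -65, -75, -85, -95, -105 → -115.
V: always 5 less than the u; -50, -60, -70, -80, -90, -100, -110 → -120.
Combining the parts gives (u=-115 v=-120).

(u=-115 v=-120)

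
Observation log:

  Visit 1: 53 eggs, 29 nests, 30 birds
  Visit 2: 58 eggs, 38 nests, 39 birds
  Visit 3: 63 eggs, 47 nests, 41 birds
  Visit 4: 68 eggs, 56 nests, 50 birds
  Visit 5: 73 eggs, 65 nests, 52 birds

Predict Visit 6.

Eggs goes 53, 58, 63, 68, 73 → 78 (+5 each step).
Nests: +9 each step; 29, 38, 47, 56, 65 → 74.
Birds — alternating steps +9, +2, +9, +2, …: 30, 39, 41, 50, 52 → 61.
Combining the parts gives 78 eggs, 74 nests, 61 birds.

78 eggs, 74 nests, 61 birds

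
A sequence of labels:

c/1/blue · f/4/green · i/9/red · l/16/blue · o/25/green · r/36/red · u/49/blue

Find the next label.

x/64/green

Letter — letters move forward 3 places in the alphabet: c, f, i, l, o, r, u → x.
Second component goes 1, 4, 9, 16, 25, 36, 49 → 64 (perfect squares: 1², 2², 3², …).
Colour: blue, green, red, blue, green, red, blue → green (repeats blue → green → red).
Putting it together: x/64/green.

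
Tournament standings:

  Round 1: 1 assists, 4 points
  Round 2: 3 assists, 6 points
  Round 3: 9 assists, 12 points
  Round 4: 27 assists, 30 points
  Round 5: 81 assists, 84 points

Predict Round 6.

243 assists, 246 points

Assists: ×3 each step; 1, 3, 9, 27, 81 → 243.
Points — always 3 more than the assists: 4, 6, 12, 30, 84 → 246.
Combining the parts gives 243 assists, 246 points.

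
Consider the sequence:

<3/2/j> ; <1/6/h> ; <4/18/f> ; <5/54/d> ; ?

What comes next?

<9/162/b>

First part goes 3, 1, 4, 5 → 9 (each term is the sum of the two before it).
Second part: 2, 6, 18, 54 → 162 (×3 each step).
For the letter, letters move back 2 places in the alphabet: j, h, f, d → b.
So the next term is <9/162/b>.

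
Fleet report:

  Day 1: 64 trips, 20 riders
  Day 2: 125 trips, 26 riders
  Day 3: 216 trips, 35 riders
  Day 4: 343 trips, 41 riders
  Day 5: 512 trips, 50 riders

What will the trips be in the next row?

For the trips, perfect cubes: 4³, 5³, 6³, …: 64, 125, 216, 343, 512 → 729.

729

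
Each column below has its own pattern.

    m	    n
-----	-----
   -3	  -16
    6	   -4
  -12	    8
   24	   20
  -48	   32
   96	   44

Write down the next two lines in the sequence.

Column m: -3, 6, -12, 24, -48, 96 → -192 → 384 (×(-2) each step).
Column n: +12 each step, so -16, -4, 8, 20, 32, 44 → 56 → 68.
So the next two lines are -192  56 and 384  68.

-192  56; 384  68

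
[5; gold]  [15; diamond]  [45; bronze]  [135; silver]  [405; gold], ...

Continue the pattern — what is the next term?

[1215; diamond]

First value: ×3 each step, so 5, 15, 45, 135, 405 → 1215.
Rank: repeats gold → diamond → bronze → silver; gold, diamond, bronze, silver, gold → diamond.
So the next term is [1215; diamond].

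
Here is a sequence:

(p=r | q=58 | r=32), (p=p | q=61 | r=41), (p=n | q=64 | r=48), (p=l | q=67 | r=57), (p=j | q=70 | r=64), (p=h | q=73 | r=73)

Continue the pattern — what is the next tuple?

(p=f | q=76 | r=80)

P — letters move back 2 places in the alphabet: r, p, n, l, j, h → f.
Q: +3 each step; 58, 61, 64, 67, 70, 73 → 76.
R: alternating steps +9, +7, +9, +7, …; 32, 41, 48, 57, 64, 73 → 80.
Combining the parts gives (p=f | q=76 | r=80).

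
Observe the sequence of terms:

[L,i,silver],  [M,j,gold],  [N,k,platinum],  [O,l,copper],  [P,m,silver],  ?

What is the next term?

[Q,n,gold]

First letter — letters move forward 1 place in the alphabet: L, M, N, O, P → Q.
For the second letter, letters move forward 1 place in the alphabet: i, j, k, l, m → n.
Metal — repeats silver → gold → platinum → copper: silver, gold, platinum, copper, silver → gold.
Combining the parts gives [Q,n,gold].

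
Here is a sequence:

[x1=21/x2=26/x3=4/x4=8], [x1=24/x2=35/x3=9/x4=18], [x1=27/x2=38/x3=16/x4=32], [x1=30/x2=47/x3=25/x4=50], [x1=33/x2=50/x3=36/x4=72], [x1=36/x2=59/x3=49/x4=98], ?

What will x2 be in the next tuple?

62

X1 goes 21, 24, 27, 30, 33, 36 → 39 (+3 each step).
X2 goes 26, 35, 38, 47, 50, 59 → 62 (alternating steps +9, +3, +9, +3, …).
X3: differences are 5, 7, 9, … (increasing by 2 each time), so 4, 9, 16, 25, 36, 49 → 64.
X4: always 2 × the x3; 8, 18, 32, 50, 72, 98 → 128.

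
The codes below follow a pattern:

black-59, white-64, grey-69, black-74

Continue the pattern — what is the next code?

Shade: repeats black → white → grey, so black, white, grey, black → white.
Second component: 59, 64, 69, 74 → 79 (+5 each step).
Combining the parts gives white-79.

white-79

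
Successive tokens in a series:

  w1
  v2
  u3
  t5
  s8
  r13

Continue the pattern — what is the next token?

For the letter, letters move back 1 place in the alphabet: w, v, u, t, s, r → q.
For the second component, each term is the sum of the two before it: 1, 2, 3, 5, 8, 13 → 21.
Combining the parts gives q21.

q21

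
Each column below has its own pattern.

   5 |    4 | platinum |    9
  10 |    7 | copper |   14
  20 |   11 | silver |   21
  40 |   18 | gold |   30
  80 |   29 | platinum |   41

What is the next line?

First component goes 5, 10, 20, 40, 80 → 160 (×2 each step).
Second component goes 4, 7, 11, 18, 29 → 47 (each term is the sum of the two before it).
Metal: platinum, copper, silver, gold, platinum → copper (repeats platinum → copper → silver → gold).
Fourth component goes 9, 14, 21, 30, 41 → 54 (differences are 5, 7, 9, … (increasing by 2 each time)).
Putting it together: 160  47  copper  54.

160  47  copper  54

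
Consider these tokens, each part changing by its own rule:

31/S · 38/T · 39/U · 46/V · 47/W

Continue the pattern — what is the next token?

First component: alternating steps +7, +1, +7, +1, …; 31, 38, 39, 46, 47 → 54.
For the letter, letters move forward 1 place in the alphabet: S, T, U, V, W → X.
Putting it together: 54/X.

54/X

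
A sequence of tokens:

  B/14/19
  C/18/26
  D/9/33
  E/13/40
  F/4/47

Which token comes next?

G/8/54

For the letter, letters move forward 1 place in the alphabet: B, C, D, E, F → G.
Second component: alternating steps +4, −9, +4, −9, …, so 14, 18, 9, 13, 4 → 8.
Third component: +7 each step; 19, 26, 33, 40, 47 → 54.
Putting it together: G/8/54.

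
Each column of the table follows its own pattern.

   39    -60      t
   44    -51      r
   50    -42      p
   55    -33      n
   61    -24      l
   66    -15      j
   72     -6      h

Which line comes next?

77  3  f

First component: alternating steps +5, +6, +5, +6, …; 39, 44, 50, 55, 61, 66, 72 → 77.
For the second component, +9 each step: -60, -51, -42, -33, -24, -15, -6 → 3.
For the letter, letters move back 2 places in the alphabet: t, r, p, n, l, j, h → f.
Combining the parts gives 77  3  f.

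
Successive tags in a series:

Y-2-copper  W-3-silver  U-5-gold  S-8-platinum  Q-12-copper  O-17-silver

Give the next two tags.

M-23-gold then K-30-platinum

Letter: letters move back 2 places in the alphabet, so Y, W, U, S, Q, O → M → K.
Second component goes 2, 3, 5, 8, 12, 17 → 23 → 30 (differences are 1, 2, 3, … (increasing by 1 each time)).
Metal: copper, silver, gold, platinum, copper, silver → gold → platinum (repeats copper → silver → gold → platinum).
Putting the parts together: M-23-gold and then K-30-platinum.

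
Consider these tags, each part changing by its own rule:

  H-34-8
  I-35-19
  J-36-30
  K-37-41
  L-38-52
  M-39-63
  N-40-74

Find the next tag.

Letter — letters move forward 1 place in the alphabet: H, I, J, K, L, M, N → O.
Second component goes 34, 35, 36, 37, 38, 39, 40 → 41 (+1 each step).
For the third component, +11 each step: 8, 19, 30, 41, 52, 63, 74 → 85.
Combining the parts gives O-41-85.

O-41-85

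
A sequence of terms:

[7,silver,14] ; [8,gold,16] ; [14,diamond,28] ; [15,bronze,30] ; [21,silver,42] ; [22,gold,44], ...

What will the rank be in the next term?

Rank — repeats silver → gold → diamond → bronze: silver, gold, diamond, bronze, silver, gold → diamond.

diamond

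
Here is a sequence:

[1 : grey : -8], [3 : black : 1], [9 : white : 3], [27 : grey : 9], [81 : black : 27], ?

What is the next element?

First entry: ×3 each step; 1, 3, 9, 27, 81 → 243.
Shade: repeats grey → black → white; grey, black, white, grey, black → white.
Third entry — always the previous value of the first entry: -8, 1, 3, 9, 27 → 81.
Putting it together: [243 : white : 81].

[243 : white : 81]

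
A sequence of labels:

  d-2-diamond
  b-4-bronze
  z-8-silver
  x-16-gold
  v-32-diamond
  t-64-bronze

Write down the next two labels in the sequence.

Letter goes d, b, z, x, v, t → r → p (letters move back 2 places in the alphabet, wrapping A→Z).
Second component goes 2, 4, 8, 16, 32, 64 → 128 → 256 (×2 each step).
Rank: repeats diamond → bronze → silver → gold, so diamond, bronze, silver, gold, diamond, bronze → silver → gold.
So the next two labels are r-128-silver and p-256-gold.

r-128-silver, p-256-gold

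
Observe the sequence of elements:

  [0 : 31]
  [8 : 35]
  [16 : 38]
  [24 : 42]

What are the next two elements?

First part: +8 each step; 0, 8, 16, 24 → 32 → 40.
Second part — alternating steps +4, +3, +4, +3, …: 31, 35, 38, 42 → 45 → 49.
Putting the parts together: [32 : 45] and then [40 : 49].

[32 : 45], [40 : 49]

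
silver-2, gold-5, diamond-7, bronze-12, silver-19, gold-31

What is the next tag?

Rank: repeats silver → gold → diamond → bronze, so silver, gold, diamond, bronze, silver, gold → diamond.
Second component — each term is the sum of the two before it: 2, 5, 7, 12, 19, 31 → 50.
Putting it together: diamond-50.

diamond-50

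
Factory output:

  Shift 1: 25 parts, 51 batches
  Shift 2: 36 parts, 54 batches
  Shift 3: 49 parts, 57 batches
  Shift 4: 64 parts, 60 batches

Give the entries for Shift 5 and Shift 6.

Parts: 25, 36, 49, 64 → 81 → 100 (perfect squares: 5², 6², 7², …).
Batches — +3 each step: 51, 54, 57, 60 → 63 → 66.
Putting the parts together: 81 parts, 63 batches and then 100 parts, 66 batches.

81 parts, 63 batches; 100 parts, 66 batches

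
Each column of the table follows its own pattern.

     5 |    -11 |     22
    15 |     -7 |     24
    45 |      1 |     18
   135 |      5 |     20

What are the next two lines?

First component — ×3 each step: 5, 15, 45, 135 → 405 → 1215.
Second component: alternating steps +4, +8, +4, +8, …, so -11, -7, 1, 5 → 13 → 17.
Third component: 22, 24, 18, 20 → 14 → 16 (alternating steps +2, −6, +2, −6, …).
So the next two lines are 405  13  14 and 1215  17  16.

405  13  14; 1215  17  16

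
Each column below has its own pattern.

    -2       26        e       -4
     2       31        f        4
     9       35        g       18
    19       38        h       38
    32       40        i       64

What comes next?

48  41  j  96

First component — differences are 4, 7, 10, … (increasing by 3 each time): -2, 2, 9, 19, 32 → 48.
Second component: differences are 5, 4, 3, … (decreasing by 1 each time); 26, 31, 35, 38, 40 → 41.
Letter: letters move forward 1 place in the alphabet, so e, f, g, h, i → j.
Fourth component goes -4, 4, 18, 38, 64 → 96 (always 2 × the first component).
So the next row is 48  41  j  96.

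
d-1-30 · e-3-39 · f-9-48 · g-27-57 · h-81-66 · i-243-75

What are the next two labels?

j-729-84 then k-2187-93

Letter goes d, e, f, g, h, i → j → k (letters move forward 1 place in the alphabet).
Second component goes 1, 3, 9, 27, 81, 243 → 729 → 2187 (×3 each step).
Third component goes 30, 39, 48, 57, 66, 75 → 84 → 93 (+9 each step).
So the next two labels are j-729-84 and k-2187-93.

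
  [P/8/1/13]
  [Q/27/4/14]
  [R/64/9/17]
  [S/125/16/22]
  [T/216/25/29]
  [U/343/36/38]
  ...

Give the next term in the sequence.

Letter: P, Q, R, S, T, U → V (letters move forward 1 place in the alphabet).
For the second part, perfect cubes: 2³, 3³, 4³, …: 8, 27, 64, 125, 216, 343 → 512.
Third part: perfect squares: 1², 2², 3², …, so 1, 4, 9, 16, 25, 36 → 49.
Fourth part: differences are 1, 3, 5, … (increasing by 2 each time); 13, 14, 17, 22, 29, 38 → 49.
So the next term is [V/512/49/49].

[V/512/49/49]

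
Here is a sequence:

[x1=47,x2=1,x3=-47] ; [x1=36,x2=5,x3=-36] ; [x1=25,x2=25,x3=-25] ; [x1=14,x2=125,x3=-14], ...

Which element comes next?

[x1=3,x2=625,x3=-3]

X1: −11 each step; 47, 36, 25, 14 → 3.
X2: 1, 5, 25, 125 → 625 (×5 each step).
X3 — always the negative of the x1: -47, -36, -25, -14 → -3.
So the next element is [x1=3,x2=625,x3=-3].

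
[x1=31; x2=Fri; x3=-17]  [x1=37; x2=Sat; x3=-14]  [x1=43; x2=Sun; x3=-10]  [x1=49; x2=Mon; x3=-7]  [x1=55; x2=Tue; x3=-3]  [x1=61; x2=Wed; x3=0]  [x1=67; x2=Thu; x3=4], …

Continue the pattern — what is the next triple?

[x1=73; x2=Fri; x3=7]

X1: 31, 37, 43, 49, 55, 61, 67 → 73 (+6 each step).
For the x2, runs through the weekdays Mon→Sun: Fri, Sat, Sun, Mon, Tue, Wed, Thu → Fri.
X3: -17, -14, -10, -7, -3, 0, 4 → 7 (alternating steps +3, +4, +3, +4, …).
So the next triple is [x1=73; x2=Fri; x3=7].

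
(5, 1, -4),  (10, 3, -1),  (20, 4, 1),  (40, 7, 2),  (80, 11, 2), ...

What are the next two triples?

(160, 18, 1), (320, 29, -1)

First part: ×2 each step; 5, 10, 20, 40, 80 → 160 → 320.
Second part: each term is the sum of the two before it; 1, 3, 4, 7, 11 → 18 → 29.
Third part goes -4, -1, 1, 2, 2 → 1 → -1 (differences are 3, 2, 1, … (decreasing by 1 each time)).
Putting the parts together: (160, 18, 1) and then (320, 29, -1).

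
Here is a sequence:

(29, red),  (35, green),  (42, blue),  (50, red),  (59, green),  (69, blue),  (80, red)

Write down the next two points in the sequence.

(92, green), (105, blue)

For the first part, differences are 6, 7, 8, … (increasing by 1 each time): 29, 35, 42, 50, 59, 69, 80 → 92 → 105.
Colour — repeats red → green → blue: red, green, blue, red, green, blue, red → green → blue.
Putting the parts together: (92, green) and then (105, blue).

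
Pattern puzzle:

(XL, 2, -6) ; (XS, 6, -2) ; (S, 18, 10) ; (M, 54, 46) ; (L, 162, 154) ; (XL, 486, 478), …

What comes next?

(XS, 1458, 1450)

Size goes XL, XS, S, M, L, XL → XS (repeats XL → XS → S → M → L).
For the second coordinate, ×3 each step: 2, 6, 18, 54, 162, 486 → 1458.
Third coordinate: always 8 less than the second coordinate, so -6, -2, 10, 46, 154, 478 → 1450.
Putting it together: (XS, 1458, 1450).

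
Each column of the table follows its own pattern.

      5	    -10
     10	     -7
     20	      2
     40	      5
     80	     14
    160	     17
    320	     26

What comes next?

640  29

For the first component, ×2 each step: 5, 10, 20, 40, 80, 160, 320 → 640.
Second component: -10, -7, 2, 5, 14, 17, 26 → 29 (alternating steps +3, +9, +3, +9, …).
Putting it together: 640  29.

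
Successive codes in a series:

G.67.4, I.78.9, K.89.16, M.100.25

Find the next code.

Letter: G, I, K, M → O (letters move forward 2 places in the alphabet).
Second component: +11 each step; 67, 78, 89, 100 → 111.
Third component: 4, 9, 16, 25 → 36 (perfect squares: 2², 3², 4², …).
Combining the parts gives O.111.36.

O.111.36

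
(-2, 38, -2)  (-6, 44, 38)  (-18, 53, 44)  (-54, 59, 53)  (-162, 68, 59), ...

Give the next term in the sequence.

First value: -2, -6, -18, -54, -162 → -486 (×3 each step).
Second value goes 38, 44, 53, 59, 68 → 74 (alternating steps +6, +9, +6, +9, …).
Third value: -2, 38, 44, 53, 59 → 68 (always the previous value of the second value).
Combining the parts gives (-486, 74, 68).

(-486, 74, 68)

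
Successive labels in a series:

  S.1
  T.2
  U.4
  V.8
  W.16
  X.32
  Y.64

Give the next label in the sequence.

Letter: letters move forward 1 place in the alphabet; S, T, U, V, W, X, Y → Z.
Second component: 1, 2, 4, 8, 16, 32, 64 → 128 (×2 each step).
Combining the parts gives Z.128.

Z.128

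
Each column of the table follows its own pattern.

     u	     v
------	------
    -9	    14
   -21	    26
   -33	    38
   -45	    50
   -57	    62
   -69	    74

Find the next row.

-81  86

Column u: −12 each step; -9, -21, -33, -45, -57, -69 → -81.
Column v — together with the column u always sums to 5: 14, 26, 38, 50, 62, 74 → 86.
So the next row is -81  86.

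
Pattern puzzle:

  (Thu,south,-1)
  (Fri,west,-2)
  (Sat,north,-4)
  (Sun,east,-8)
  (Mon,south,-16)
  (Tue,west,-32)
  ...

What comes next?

(Wed,north,-64)

Day — runs through the weekdays Mon→Sun: Thu, Fri, Sat, Sun, Mon, Tue → Wed.
Direction goes south, west, north, east, south, west → north (repeats south → west → north → east).
Third entry — ×2 each step: -1, -2, -4, -8, -16, -32 → -64.
So the next tuple is (Wed,north,-64).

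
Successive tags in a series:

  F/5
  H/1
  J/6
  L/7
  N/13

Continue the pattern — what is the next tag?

Letter — letters move forward 2 places in the alphabet: F, H, J, L, N → P.
Second component: each term is the sum of the two before it, so 5, 1, 6, 7, 13 → 20.
So the next tag is P/20.

P/20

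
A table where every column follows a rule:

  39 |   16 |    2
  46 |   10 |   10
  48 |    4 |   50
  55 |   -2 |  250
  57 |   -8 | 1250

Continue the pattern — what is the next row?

First component — alternating steps +7, +2, +7, +2, …: 39, 46, 48, 55, 57 → 64.
Second component: 16, 10, 4, -2, -8 → -14 (−6 each step).
Third component goes 2, 10, 50, 250, 1250 → 6250 (×5 each step).
So the next row is 64  -14  6250.

64  -14  6250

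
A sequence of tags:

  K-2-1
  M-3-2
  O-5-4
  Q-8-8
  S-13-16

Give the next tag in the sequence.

U-21-32

Letter goes K, M, O, Q, S → U (letters move forward 2 places in the alphabet).
Second component — each term is the sum of the two before it: 2, 3, 5, 8, 13 → 21.
Third component — ×2 each step: 1, 2, 4, 8, 16 → 32.
So the next tag is U-21-32.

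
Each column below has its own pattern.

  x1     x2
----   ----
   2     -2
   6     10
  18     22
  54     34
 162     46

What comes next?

486  58

Column x1 — ×3 each step: 2, 6, 18, 54, 162 → 486.
Column x2 — +12 each step: -2, 10, 22, 34, 46 → 58.
So the next line is 486  58.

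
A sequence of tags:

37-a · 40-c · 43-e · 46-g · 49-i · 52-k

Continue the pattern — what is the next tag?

First component — +3 each step: 37, 40, 43, 46, 49, 52 → 55.
Letter: letters move forward 2 places in the alphabet, so a, c, e, g, i, k → m.
Combining the parts gives 55-m.

55-m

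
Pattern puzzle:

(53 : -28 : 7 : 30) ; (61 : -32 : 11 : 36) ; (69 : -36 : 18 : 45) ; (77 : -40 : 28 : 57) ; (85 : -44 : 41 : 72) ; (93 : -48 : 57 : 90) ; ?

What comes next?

For the first value, +8 each step: 53, 61, 69, 77, 85, 93 → 101.
Second value goes -28, -32, -36, -40, -44, -48 → -52 (−4 each step).
For the third value, differences are 4, 7, 10, … (increasing by 3 each time): 7, 11, 18, 28, 41, 57 → 76.
Fourth value: differences are 6, 9, 12, … (increasing by 3 each time), so 30, 36, 45, 57, 72, 90 → 111.
So the next 4-tuple is (101 : -52 : 76 : 111).

(101 : -52 : 76 : 111)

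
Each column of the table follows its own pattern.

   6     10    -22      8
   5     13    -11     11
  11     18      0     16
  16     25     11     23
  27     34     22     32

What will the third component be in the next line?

First component goes 6, 5, 11, 16, 27 → 43 (each term is the sum of the two before it).
Second component goes 10, 13, 18, 25, 34 → 45 (differences are 3, 5, 7, … (increasing by 2 each time)).
Third component: +11 each step; -22, -11, 0, 11, 22 → 33.
Fourth component goes 8, 11, 16, 23, 32 → 43 (always 2 less than the second component).

33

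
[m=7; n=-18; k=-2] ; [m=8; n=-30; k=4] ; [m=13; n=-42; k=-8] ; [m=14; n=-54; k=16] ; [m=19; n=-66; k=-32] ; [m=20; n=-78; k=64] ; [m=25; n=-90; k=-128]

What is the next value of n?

N: −12 each step, so -18, -30, -42, -54, -66, -78, -90 → -102.

-102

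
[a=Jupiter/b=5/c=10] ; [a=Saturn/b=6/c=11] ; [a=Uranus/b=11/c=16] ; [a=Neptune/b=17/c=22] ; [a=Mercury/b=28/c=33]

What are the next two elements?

[a=Venus/b=45/c=50], [a=Earth/b=73/c=78]

A: runs through the planets Mercury→Neptune, so Jupiter, Saturn, Uranus, Neptune, Mercury → Venus → Earth.
B: 5, 6, 11, 17, 28 → 45 → 73 (each term is the sum of the two before it).
C: always 5 more than the b, so 10, 11, 16, 22, 33 → 50 → 78.
Putting the parts together: [a=Venus/b=45/c=50] and then [a=Earth/b=73/c=78].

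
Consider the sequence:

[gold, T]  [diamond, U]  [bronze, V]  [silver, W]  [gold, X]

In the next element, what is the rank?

Rank goes gold, diamond, bronze, silver, gold → diamond (repeats gold → diamond → bronze → silver).

diamond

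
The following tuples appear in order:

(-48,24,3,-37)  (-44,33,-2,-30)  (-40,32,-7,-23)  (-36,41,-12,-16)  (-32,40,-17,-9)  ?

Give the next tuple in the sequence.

(-28,49,-22,-2)

First slot: +4 each step; -48, -44, -40, -36, -32 → -28.
For the second slot, alternating steps +9, −1, +9, −1, …: 24, 33, 32, 41, 40 → 49.
Third slot goes 3, -2, -7, -12, -17 → -22 (−5 each step).
Fourth slot — +7 each step: -37, -30, -23, -16, -9 → -2.
Combining the parts gives (-28,49,-22,-2).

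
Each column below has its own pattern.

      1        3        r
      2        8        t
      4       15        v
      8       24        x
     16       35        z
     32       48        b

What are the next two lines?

64  63  d; 128  80  f

First component: ×2 each step, so 1, 2, 4, 8, 16, 32 → 64 → 128.
Second component: differences are 5, 7, 9, … (increasing by 2 each time), so 3, 8, 15, 24, 35, 48 → 63 → 80.
Letter: letters move forward 2 places in the alphabet, wrapping Z→A, so r, t, v, x, z, b → d → f.
Putting the parts together: 64  63  d and then 128  80  f.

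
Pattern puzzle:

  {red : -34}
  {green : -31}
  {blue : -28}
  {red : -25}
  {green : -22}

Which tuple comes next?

{blue : -19}

For the colour, repeats red → green → blue: red, green, blue, red, green → blue.
Second part: -34, -31, -28, -25, -22 → -19 (+3 each step).
Combining the parts gives {blue : -19}.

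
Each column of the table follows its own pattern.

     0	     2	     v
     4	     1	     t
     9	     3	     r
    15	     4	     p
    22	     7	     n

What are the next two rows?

First component — differences are 4, 5, 6, … (increasing by 1 each time): 0, 4, 9, 15, 22 → 30 → 39.
Second component: each term is the sum of the two before it; 2, 1, 3, 4, 7 → 11 → 18.
Letter: v, t, r, p, n → l → j (letters move back 2 places in the alphabet).
So the next two rows are 30  11  l and 39  18  j.

30  11  l; 39  18  j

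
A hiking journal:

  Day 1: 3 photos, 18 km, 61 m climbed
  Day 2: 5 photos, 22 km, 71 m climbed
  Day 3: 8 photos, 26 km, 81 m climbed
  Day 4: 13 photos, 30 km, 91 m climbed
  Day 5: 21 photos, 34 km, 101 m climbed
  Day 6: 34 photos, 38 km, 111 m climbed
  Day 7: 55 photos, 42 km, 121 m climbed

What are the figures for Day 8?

89 photos, 46 km, 131 m climbed

Photos goes 3, 5, 8, 13, 21, 34, 55 → 89 (each term is the sum of the two before it).
Km: +4 each step, so 18, 22, 26, 30, 34, 38, 42 → 46.
M climbed goes 61, 71, 81, 91, 101, 111, 121 → 131 (+10 each step).
Putting it together: 89 photos, 46 km, 131 m climbed.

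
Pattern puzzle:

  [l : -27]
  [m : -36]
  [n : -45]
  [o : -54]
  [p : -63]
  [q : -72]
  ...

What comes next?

[r : -81]

Letter: letters move forward 1 place in the alphabet, so l, m, n, o, p, q → r.
Second part — −9 each step: -27, -36, -45, -54, -63, -72 → -81.
So the next pair is [r : -81].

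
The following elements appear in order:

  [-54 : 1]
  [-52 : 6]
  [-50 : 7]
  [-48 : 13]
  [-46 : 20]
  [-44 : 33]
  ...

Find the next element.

For the first entry, +2 each step: -54, -52, -50, -48, -46, -44 → -42.
For the second entry, each term is the sum of the two before it: 1, 6, 7, 13, 20, 33 → 53.
Putting it together: [-42 : 53].

[-42 : 53]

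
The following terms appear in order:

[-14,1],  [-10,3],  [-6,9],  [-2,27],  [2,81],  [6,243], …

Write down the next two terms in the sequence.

For the first part, +4 each step: -14, -10, -6, -2, 2, 6 → 10 → 14.
For the second part, ×3 each step: 1, 3, 9, 27, 81, 243 → 729 → 2187.
Putting the parts together: [10,729] and then [14,2187].

[10,729], [14,2187]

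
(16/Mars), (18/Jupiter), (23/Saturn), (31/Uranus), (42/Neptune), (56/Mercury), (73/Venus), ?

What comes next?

First slot: 16, 18, 23, 31, 42, 56, 73 → 93 (differences are 2, 5, 8, … (increasing by 3 each time)).
Planet: Mars, Jupiter, Saturn, Uranus, Neptune, Mercury, Venus → Earth (runs through the planets Mercury→Neptune).
Putting it together: (93/Earth).

(93/Earth)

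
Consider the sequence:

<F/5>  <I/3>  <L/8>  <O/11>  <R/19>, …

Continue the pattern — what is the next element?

<U/30>

Letter: letters move forward 3 places in the alphabet; F, I, L, O, R → U.
Second entry: each term is the sum of the two before it, so 5, 3, 8, 11, 19 → 30.
So the next element is <U/30>.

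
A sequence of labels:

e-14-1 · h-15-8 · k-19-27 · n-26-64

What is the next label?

Letter: e, h, k, n → q (letters move forward 3 places in the alphabet).
Second component: 14, 15, 19, 26 → 36 (differences are 1, 4, 7, … (increasing by 3 each time)).
For the third component, perfect cubes: 1³, 2³, 3³, …: 1, 8, 27, 64 → 125.
Combining the parts gives q-36-125.

q-36-125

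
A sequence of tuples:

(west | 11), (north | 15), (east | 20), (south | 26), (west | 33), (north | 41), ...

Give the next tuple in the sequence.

(east | 50)

Direction goes west, north, east, south, west, north → east (repeats west → north → east → south).
Second entry goes 11, 15, 20, 26, 33, 41 → 50 (differences are 4, 5, 6, … (increasing by 1 each time)).
Putting it together: (east | 50).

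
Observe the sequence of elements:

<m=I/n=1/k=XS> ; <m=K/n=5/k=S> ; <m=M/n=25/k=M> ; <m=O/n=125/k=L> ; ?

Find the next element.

<m=Q/n=625/k=XL>

M: I, K, M, O → Q (letters move forward 2 places in the alphabet).
For the n, ×5 each step: 1, 5, 25, 125 → 625.
K goes XS, S, M, L → XL (runs through clothing sizes XS→XL).
So the next element is <m=Q/n=625/k=XL>.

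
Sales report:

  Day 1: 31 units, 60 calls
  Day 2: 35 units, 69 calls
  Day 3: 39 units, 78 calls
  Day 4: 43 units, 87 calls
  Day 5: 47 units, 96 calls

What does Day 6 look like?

51 units, 105 calls

Units — +4 each step: 31, 35, 39, 43, 47 → 51.
Calls goes 60, 69, 78, 87, 96 → 105 (+9 each step).
Putting it together: 51 units, 105 calls.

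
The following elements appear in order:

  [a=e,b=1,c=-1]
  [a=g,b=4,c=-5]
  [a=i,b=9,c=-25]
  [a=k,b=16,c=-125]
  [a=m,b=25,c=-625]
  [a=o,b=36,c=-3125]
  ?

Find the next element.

A: e, g, i, k, m, o → q (letters move forward 2 places in the alphabet).
B: perfect squares: 1², 2², 3², …, so 1, 4, 9, 16, 25, 36 → 49.
C: ×5 each step, so -1, -5, -25, -125, -625, -3125 → -15625.
Putting it together: [a=q,b=49,c=-15625].

[a=q,b=49,c=-15625]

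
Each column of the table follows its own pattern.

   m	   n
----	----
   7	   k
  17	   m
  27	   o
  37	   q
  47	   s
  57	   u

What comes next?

67  w

Column m: +10 each step; 7, 17, 27, 37, 47, 57 → 67.
Column n — letters move forward 2 places in the alphabet: k, m, o, q, s, u → w.
Putting it together: 67  w.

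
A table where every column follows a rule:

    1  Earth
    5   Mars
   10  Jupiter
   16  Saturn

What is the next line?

23  Uranus

First component: differences are 4, 5, 6, … (increasing by 1 each time), so 1, 5, 10, 16 → 23.
Planet: Earth, Mars, Jupiter, Saturn → Uranus (runs through the planets Mercury→Neptune).
Combining the parts gives 23  Uranus.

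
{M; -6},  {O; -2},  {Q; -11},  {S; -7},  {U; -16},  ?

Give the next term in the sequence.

{W; -12}

Letter — letters move forward 2 places in the alphabet: M, O, Q, S, U → W.
For the second component, alternating steps +4, −9, +4, −9, …: -6, -2, -11, -7, -16 → -12.
Putting it together: {W; -12}.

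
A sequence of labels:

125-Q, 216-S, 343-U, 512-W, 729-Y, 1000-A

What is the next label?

1331-C

First component — perfect cubes: 5³, 6³, 7³, …: 125, 216, 343, 512, 729, 1000 → 1331.
Letter: letters move forward 2 places in the alphabet, wrapping Z→A, so Q, S, U, W, Y, A → C.
Putting it together: 1331-C.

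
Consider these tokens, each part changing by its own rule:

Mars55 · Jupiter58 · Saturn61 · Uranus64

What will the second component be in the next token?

67

Second component: +3 each step; 55, 58, 61, 64 → 67.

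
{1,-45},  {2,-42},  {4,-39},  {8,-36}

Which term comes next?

{16,-33}

For the first value, ×2 each step: 1, 2, 4, 8 → 16.
Second value: -45, -42, -39, -36 → -33 (+3 each step).
Combining the parts gives {16,-33}.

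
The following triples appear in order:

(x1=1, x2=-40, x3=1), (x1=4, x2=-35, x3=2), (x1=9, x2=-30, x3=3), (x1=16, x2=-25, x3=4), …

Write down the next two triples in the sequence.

(x1=25, x2=-20, x3=5), (x1=36, x2=-15, x3=6)

X1: perfect squares: 1², 2², 3², …, so 1, 4, 9, 16 → 25 → 36.
X2 — +5 each step: -40, -35, -30, -25 → -20 → -15.
X3: 1, 2, 3, 4 → 5 → 6 (+1 each step).
So the next two triples are (x1=25, x2=-20, x3=5) and (x1=36, x2=-15, x3=6).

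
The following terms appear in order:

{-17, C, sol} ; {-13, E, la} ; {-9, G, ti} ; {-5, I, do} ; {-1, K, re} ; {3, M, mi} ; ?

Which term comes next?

First entry — +4 each step: -17, -13, -9, -5, -1, 3 → 7.
Letter: letters move forward 2 places in the alphabet, so C, E, G, I, K, M → O.
Note: runs through the solfège scale do→ti, so sol, la, ti, do, re, mi → fa.
So the next term is {7, O, fa}.

{7, O, fa}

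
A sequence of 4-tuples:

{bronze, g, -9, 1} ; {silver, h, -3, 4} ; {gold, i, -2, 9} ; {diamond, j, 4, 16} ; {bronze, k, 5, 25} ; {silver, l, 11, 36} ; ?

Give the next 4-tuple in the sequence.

Rank — repeats bronze → silver → gold → diamond: bronze, silver, gold, diamond, bronze, silver → gold.
Letter: g, h, i, j, k, l → m (letters move forward 1 place in the alphabet).
Third component: alternating steps +6, +1, +6, +1, …; -9, -3, -2, 4, 5, 11 → 12.
Fourth component — perfect squares: 1², 2², 3², …: 1, 4, 9, 16, 25, 36 → 49.
Combining the parts gives {gold, m, 12, 49}.

{gold, m, 12, 49}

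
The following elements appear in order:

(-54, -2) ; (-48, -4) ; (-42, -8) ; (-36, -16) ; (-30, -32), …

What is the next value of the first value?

First value: +6 each step; -54, -48, -42, -36, -30 → -24.

-24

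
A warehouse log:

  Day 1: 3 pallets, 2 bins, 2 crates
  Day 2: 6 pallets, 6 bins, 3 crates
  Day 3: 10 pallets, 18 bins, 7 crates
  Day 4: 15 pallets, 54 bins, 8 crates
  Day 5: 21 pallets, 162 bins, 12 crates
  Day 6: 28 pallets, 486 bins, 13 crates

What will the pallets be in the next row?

Pallets: 3, 6, 10, 15, 21, 28 → 36 (differences are 3, 4, 5, … (increasing by 1 each time)).

36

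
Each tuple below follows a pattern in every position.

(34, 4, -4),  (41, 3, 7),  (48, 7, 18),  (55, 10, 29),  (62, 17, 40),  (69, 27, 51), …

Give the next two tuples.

(76, 44, 62), (83, 71, 73)

First entry goes 34, 41, 48, 55, 62, 69 → 76 → 83 (+7 each step).
Second entry goes 4, 3, 7, 10, 17, 27 → 44 → 71 (each term is the sum of the two before it).
Third entry: -4, 7, 18, 29, 40, 51 → 62 → 73 (+11 each step).
Putting the parts together: (76, 44, 62) and then (83, 71, 73).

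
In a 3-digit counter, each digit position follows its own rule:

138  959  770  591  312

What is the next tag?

133

First digit: 1, 9, 7, 5, 3 → 1 (−2 each step, mod 10).
Second digit: +2 each step, mod 10; 3, 5, 7, 9, 1 → 3.
Third digit goes 8, 9, 0, 1, 2 → 3 (+1 each step, mod 10).
Combining the parts gives 133.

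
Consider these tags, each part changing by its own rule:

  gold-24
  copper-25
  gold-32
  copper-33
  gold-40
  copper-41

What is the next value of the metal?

gold

Metal — alternates gold ↔ copper: gold, copper, gold, copper, gold, copper → gold.
Second component: 24, 25, 32, 33, 40, 41 → 48 (alternating steps +1, +7, +1, +7, …).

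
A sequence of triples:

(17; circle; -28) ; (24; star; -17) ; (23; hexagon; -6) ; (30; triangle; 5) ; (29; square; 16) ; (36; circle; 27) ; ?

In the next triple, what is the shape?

Shape goes circle, star, hexagon, triangle, square, circle → star (repeats circle → star → hexagon → triangle → square).

star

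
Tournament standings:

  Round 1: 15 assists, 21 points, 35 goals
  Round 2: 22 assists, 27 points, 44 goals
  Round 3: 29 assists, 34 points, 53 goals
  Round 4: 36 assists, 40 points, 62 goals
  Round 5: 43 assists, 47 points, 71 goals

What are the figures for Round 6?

Assists: +7 each step, so 15, 22, 29, 36, 43 → 50.
Points — alternating steps +6, +7, +6, +7, …: 21, 27, 34, 40, 47 → 53.
Goals goes 35, 44, 53, 62, 71 → 80 (+9 each step).
Combining the parts gives 50 assists, 53 points, 80 goals.

50 assists, 53 points, 80 goals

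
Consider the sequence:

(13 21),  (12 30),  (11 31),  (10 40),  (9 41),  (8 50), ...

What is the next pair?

(7 51)

First component: −1 each step; 13, 12, 11, 10, 9, 8 → 7.
Second component: 21, 30, 31, 40, 41, 50 → 51 (alternating steps +9, +1, +9, +1, …).
So the next pair is (7 51).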